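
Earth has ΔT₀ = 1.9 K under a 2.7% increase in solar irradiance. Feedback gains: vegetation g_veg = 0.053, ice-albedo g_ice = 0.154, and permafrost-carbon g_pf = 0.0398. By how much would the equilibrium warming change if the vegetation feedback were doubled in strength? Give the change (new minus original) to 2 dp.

Original: g = 0.2468, ΔT = 1.9/(1−0.2468) = 2.5226 K.
With doubled vegetation: g' = 0.2998, ΔT' = 1.9/(1−0.2998) = 2.7135 K.
Change = 2.7135 − 2.5226 = 0.19 K.

0.19 K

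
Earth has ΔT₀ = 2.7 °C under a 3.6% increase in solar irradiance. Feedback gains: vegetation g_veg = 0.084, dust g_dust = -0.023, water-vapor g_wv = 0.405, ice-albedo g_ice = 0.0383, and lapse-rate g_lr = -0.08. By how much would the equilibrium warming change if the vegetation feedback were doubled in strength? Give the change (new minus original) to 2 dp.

0.80 °C

Original: g = 0.4243, ΔT = 2.7/(1−0.4243) = 4.6899 °C.
With doubled vegetation: g' = 0.5083, ΔT' = 2.7/(1−0.5083) = 5.4912 °C.
Change = 5.4912 − 4.6899 = 0.80 °C.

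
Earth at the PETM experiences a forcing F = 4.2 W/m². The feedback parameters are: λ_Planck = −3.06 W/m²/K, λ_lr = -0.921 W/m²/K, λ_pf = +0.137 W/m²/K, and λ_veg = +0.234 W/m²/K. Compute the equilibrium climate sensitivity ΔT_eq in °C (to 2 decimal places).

1.16 °C

Net feedback parameter λ = (−3.06) + (-0.921) + (+0.137) + (+0.234) = -3.61 W/m²/K.
ΔT = −F/λ = −4.2/(-3.61) = 1.16 °C.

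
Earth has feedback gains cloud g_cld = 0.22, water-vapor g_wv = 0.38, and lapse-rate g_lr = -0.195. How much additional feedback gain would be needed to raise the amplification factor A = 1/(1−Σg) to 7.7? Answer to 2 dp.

Current total gain = 0.405.
Target gain for A = 7.7: g* = 1 − 1/7.7 = 0.8701.
Additional gain needed = 0.8701 − 0.405 = 0.47.

0.47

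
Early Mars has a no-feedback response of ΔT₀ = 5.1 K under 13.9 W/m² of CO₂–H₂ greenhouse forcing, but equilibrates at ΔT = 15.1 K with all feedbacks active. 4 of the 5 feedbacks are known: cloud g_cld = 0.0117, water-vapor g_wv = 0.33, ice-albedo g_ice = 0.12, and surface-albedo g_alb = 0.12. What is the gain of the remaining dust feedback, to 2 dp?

Amplification A = ΔT/ΔT₀ = 15.1/5.1 = 2.961.
Total gain g = 1 − 1/A = 1 − 1/2.961 = 0.6623.
Known gains sum to 0.0117 + 0.33 + 0.12 + 0.12 = 0.5817.
g_dust = 0.6623 − 0.5817 = 0.08.

0.08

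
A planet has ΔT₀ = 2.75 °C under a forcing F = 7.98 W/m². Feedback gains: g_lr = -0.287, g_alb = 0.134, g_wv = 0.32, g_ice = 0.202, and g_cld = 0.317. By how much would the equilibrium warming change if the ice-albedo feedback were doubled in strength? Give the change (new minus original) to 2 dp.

Original: g = 0.686, ΔT = 2.75/(1−0.686) = 8.7580 °C.
With doubled ice-albedo: g' = 0.888, ΔT' = 2.75/(1−0.888) = 24.5536 °C.
Change = 24.5536 − 8.7580 = 15.80 °C.

15.80 °C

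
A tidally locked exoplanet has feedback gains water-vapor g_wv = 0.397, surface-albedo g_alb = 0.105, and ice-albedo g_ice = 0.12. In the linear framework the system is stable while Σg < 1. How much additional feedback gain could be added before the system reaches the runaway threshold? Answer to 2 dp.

Current total gain = 0.397 + 0.105 + 0.12 = 0.622.
Margin to runaway = 1 − 0.622 = 0.38.

0.38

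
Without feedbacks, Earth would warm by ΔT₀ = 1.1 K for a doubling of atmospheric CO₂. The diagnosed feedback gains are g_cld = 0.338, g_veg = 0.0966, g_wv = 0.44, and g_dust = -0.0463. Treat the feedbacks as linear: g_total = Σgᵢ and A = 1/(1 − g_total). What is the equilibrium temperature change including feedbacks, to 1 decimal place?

Total gain g = 0.338 + 0.0966 + 0.44 − 0.0463 = 0.8283.
Amplification A = 1/(1 − 0.8283) = 5.824.
ΔT = 1.1 × 5.824 = 6.4 K.

6.4 K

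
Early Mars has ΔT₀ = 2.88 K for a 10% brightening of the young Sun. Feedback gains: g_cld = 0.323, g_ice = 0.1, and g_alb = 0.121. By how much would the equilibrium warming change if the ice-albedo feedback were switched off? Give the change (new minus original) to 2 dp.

Original: g = 0.544, ΔT = 2.88/(1−0.544) = 6.3158 K.
Without ice-albedo: g' = 0.444, ΔT' = 2.88/(1−0.444) = 5.1799 K.
Change = 5.1799 − 6.3158 = -1.14 K.

-1.14 K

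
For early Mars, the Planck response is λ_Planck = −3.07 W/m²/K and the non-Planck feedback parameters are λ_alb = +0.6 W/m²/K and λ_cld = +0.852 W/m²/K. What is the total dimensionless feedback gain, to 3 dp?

0.473

Convert to gains: g_alb = 0.6/3.07 = 0.1954; g_cld = 0.852/3.07 = 0.2775.
Total gain g = 0.4729.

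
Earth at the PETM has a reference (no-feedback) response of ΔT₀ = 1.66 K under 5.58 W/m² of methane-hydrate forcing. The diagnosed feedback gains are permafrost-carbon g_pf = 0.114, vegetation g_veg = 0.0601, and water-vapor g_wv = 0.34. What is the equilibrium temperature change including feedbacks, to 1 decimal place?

3.4 K

Total gain g = 0.114 + 0.0601 + 0.34 = 0.5141.
Amplification A = 1/(1 − 0.5141) = 2.058.
ΔT = 1.66 × 2.058 = 3.4 K.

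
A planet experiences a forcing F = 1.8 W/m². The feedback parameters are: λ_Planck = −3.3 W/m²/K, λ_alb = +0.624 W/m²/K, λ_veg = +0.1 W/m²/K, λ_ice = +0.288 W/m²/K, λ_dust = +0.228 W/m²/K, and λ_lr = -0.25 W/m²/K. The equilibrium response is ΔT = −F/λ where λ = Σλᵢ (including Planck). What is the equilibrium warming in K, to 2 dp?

0.78 K

Net feedback parameter λ = (−3.3) + (+0.624) + (+0.1) + (+0.288) + (+0.228) + (-0.25) = -2.31 W/m²/K.
ΔT = −F/λ = −1.8/(-2.31) = 0.78 K.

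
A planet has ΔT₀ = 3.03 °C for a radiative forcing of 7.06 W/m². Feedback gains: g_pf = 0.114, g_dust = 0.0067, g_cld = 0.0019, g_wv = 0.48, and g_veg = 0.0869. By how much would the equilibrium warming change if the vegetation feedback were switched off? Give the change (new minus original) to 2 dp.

Original: g = 0.6895, ΔT = 3.03/(1−0.6895) = 9.7585 °C.
Without vegetation: g' = 0.6026, ΔT' = 3.03/(1−0.6026) = 7.6246 °C.
Change = 7.6246 − 9.7585 = -2.13 °C.

-2.13 °C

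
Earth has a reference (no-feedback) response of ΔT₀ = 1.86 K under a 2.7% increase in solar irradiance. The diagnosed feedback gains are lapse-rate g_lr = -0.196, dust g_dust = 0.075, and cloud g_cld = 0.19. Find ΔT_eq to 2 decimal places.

2.00 K

Total gain g = -0.196 + 0.075 + 0.19 = 0.069.
Amplification A = 1/(1 − 0.069) = 1.074.
ΔT = 1.86 × 1.074 = 2.00 K.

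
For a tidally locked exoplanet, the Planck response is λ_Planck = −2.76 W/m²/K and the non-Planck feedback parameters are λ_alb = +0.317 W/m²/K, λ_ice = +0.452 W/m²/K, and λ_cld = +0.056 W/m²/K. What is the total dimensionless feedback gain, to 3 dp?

Convert to gains: g_alb = 0.317/2.76 = 0.1149; g_ice = 0.452/2.76 = 0.1638; g_cld = 0.056/2.76 = 0.02029.
Total gain g = 0.29899.

0.299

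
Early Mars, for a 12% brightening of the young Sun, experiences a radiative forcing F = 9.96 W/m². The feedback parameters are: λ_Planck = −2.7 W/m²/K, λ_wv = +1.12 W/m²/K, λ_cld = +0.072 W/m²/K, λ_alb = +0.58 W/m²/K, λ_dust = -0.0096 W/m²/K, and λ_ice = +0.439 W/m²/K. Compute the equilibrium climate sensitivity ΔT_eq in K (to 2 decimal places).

Net feedback parameter λ = (−2.7) + (+1.12) + (+0.072) + (+0.58) + (-0.0096) + (+0.439) = -0.4986 W/m²/K.
ΔT = −F/λ = −9.96/(-0.4986) = 19.98 K.

19.98 K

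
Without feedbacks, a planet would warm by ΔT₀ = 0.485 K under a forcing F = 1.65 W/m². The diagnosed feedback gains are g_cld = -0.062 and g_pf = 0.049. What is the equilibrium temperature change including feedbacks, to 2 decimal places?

0.48 K

Total gain g = -0.062 + 0.049 = -0.013.
Amplification A = 1/(1 + 0.013) = 0.9872.
ΔT = 0.485 × 0.9872 = 0.48 K.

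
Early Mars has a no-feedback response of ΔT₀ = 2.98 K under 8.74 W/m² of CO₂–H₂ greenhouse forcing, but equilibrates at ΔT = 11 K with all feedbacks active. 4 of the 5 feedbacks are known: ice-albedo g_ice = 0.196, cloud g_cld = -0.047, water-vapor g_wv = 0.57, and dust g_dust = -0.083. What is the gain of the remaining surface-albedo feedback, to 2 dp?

0.09

Amplification A = ΔT/ΔT₀ = 11/2.98 = 3.691.
Total gain g = 1 − 1/A = 1 − 1/3.691 = 0.7291.
Known gains sum to 0.196 − 0.047 + 0.57 − 0.083 = 0.636.
g_alb = 0.7291 − 0.636 = 0.09.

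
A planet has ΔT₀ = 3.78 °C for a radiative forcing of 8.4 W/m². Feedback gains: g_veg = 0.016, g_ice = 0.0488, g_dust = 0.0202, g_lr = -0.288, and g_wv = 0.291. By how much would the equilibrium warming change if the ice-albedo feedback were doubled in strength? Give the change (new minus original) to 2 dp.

0.23 °C

Original: g = 0.088, ΔT = 3.78/(1−0.088) = 4.1447 °C.
With doubled ice-albedo: g' = 0.1368, ΔT' = 3.78/(1−0.1368) = 4.3791 °C.
Change = 4.3791 − 4.1447 = 0.23 °C.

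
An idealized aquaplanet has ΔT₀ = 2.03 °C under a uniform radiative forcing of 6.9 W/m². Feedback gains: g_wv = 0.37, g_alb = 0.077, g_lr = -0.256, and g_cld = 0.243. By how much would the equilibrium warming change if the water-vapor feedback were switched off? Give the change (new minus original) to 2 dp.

-1.42 °C

Original: g = 0.434, ΔT = 2.03/(1−0.434) = 3.5866 °C.
Without water-vapor: g' = 0.064, ΔT' = 2.03/(1−0.064) = 2.1688 °C.
Change = 2.1688 − 3.5866 = -1.42 °C.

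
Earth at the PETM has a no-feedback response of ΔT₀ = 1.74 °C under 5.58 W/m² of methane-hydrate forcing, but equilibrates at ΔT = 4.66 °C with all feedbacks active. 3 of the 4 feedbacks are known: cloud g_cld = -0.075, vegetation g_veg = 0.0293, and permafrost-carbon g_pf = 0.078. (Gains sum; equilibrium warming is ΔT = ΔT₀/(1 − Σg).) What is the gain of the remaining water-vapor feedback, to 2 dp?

0.59

Amplification A = ΔT/ΔT₀ = 4.66/1.74 = 2.678.
Total gain g = 1 − 1/A = 1 − 1/2.678 = 0.6266.
Known gains sum to -0.075 + 0.0293 + 0.078 = 0.0323.
g_wv = 0.6266 − 0.0323 = 0.59.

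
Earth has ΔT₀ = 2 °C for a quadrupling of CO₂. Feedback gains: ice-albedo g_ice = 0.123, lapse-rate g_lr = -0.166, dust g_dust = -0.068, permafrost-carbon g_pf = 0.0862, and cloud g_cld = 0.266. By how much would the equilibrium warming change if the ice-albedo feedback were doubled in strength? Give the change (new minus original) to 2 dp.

Original: g = 0.2412, ΔT = 2/(1−0.2412) = 2.6357 °C.
With doubled ice-albedo: g' = 0.3642, ΔT' = 2/(1−0.3642) = 3.1456 °C.
Change = 3.1456 − 2.6357 = 0.51 °C.

0.51 °C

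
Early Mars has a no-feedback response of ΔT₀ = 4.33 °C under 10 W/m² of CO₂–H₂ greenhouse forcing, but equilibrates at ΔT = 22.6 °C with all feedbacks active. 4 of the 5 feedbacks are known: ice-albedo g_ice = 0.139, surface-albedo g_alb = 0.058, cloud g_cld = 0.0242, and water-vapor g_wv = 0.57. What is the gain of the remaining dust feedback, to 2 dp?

Amplification A = ΔT/ΔT₀ = 22.6/4.33 = 5.219.
Total gain g = 1 − 1/A = 1 − 1/5.219 = 0.8084.
Known gains sum to 0.139 + 0.058 + 0.0242 + 0.57 = 0.7912.
g_dust = 0.8084 − 0.7912 = 0.02.

0.02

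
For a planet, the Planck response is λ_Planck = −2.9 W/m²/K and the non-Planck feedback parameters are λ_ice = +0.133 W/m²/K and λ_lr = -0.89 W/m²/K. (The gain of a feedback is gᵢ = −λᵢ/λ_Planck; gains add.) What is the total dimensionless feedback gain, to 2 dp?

-0.26

Convert to gains: g_ice = 0.133/2.9 = 0.04586; g_lr = -0.89/2.9 = -0.3069.
Total gain g = -0.26104.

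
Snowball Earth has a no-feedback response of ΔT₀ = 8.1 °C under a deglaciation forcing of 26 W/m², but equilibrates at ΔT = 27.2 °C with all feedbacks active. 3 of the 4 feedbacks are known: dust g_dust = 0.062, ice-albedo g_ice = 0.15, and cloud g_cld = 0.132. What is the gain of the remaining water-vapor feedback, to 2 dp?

0.36

Amplification A = ΔT/ΔT₀ = 27.2/8.1 = 3.358.
Total gain g = 1 − 1/A = 1 − 1/3.358 = 0.7022.
Known gains sum to 0.062 + 0.15 + 0.132 = 0.344.
g_wv = 0.7022 − 0.344 = 0.36.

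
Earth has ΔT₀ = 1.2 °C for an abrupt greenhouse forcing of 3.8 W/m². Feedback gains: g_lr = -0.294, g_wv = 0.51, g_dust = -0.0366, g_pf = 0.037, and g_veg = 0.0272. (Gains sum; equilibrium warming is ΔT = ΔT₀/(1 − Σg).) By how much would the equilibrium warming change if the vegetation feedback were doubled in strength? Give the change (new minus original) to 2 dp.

0.06 °C

Original: g = 0.2436, ΔT = 1.2/(1−0.2436) = 1.5865 °C.
With doubled vegetation: g' = 0.2708, ΔT' = 1.2/(1−0.2708) = 1.6456 °C.
Change = 1.6456 − 1.5865 = 0.06 °C.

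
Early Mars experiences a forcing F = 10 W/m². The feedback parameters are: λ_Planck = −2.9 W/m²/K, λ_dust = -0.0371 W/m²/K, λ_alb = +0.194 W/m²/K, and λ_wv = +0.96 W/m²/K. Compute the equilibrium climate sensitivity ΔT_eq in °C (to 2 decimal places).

Net feedback parameter λ = (−2.9) + (-0.0371) + (+0.194) + (+0.96) = -1.7831 W/m²/K.
ΔT = −F/λ = −10/(-1.7831) = 5.61 °C.

5.61 °C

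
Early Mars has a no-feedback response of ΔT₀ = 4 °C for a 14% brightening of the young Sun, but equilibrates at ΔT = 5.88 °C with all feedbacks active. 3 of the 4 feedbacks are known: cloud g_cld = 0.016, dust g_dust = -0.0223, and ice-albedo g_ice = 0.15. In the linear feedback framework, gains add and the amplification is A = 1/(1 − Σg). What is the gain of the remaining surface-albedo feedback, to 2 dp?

Amplification A = ΔT/ΔT₀ = 5.88/4 = 1.47.
Total gain g = 1 − 1/A = 1 − 1/1.47 = 0.3197.
Known gains sum to 0.016 − 0.0223 + 0.15 = 0.1437.
g_alb = 0.3197 − 0.1437 = 0.18.

0.18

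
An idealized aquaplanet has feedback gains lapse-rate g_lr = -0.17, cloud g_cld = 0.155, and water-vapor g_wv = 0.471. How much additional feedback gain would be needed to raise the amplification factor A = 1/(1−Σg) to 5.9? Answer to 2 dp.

Current total gain = 0.456.
Target gain for A = 5.9: g* = 1 − 1/5.9 = 0.8305.
Additional gain needed = 0.8305 − 0.456 = 0.37.

0.37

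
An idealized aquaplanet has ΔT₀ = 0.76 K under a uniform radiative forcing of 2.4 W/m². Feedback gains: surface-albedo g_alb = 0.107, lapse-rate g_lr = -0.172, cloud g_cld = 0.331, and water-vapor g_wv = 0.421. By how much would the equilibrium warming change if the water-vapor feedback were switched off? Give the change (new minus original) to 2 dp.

-1.39 K

Original: g = 0.687, ΔT = 0.76/(1−0.687) = 2.4281 K.
Without water-vapor: g' = 0.266, ΔT' = 0.76/(1−0.266) = 1.0354 K.
Change = 1.0354 − 2.4281 = -1.39 K.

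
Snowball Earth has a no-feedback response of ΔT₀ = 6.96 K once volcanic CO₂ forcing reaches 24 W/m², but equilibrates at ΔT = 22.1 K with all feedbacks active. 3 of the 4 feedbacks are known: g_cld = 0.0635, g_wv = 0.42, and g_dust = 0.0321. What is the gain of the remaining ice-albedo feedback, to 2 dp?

0.17

Amplification A = ΔT/ΔT₀ = 22.1/6.96 = 3.175.
Total gain g = 1 − 1/A = 1 − 1/3.175 = 0.685.
Known gains sum to 0.0635 + 0.42 + 0.0321 = 0.5156.
g_ice = 0.685 − 0.5156 = 0.17.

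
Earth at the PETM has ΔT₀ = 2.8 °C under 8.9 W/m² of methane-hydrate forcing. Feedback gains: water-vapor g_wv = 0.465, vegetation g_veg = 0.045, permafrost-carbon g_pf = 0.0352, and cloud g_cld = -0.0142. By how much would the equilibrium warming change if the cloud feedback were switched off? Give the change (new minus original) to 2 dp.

Original: g = 0.531, ΔT = 2.8/(1−0.531) = 5.9701 °C.
Without cloud: g' = 0.5452, ΔT' = 2.8/(1−0.5452) = 6.1566 °C.
Change = 6.1566 − 5.9701 = 0.19 °C.

0.19 °C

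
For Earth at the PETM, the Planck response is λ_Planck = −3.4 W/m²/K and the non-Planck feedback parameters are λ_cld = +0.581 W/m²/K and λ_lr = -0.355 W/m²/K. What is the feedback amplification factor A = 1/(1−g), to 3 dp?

Convert to gains: g_cld = 0.581/3.4 = 0.1709; g_lr = -0.355/3.4 = -0.1044.
Total gain g = 0.0665.
A = 1/(1 − 0.0665) = 1.071.

1.071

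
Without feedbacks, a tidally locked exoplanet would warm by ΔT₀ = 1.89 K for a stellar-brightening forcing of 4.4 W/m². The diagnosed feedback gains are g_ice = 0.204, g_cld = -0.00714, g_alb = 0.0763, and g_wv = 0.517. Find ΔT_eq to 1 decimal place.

9.0 K

Total gain g = 0.204 − 0.00714 + 0.0763 + 0.517 = 0.79016.
Amplification A = 1/(1 − 0.79016) = 4.766.
ΔT = 1.89 × 4.766 = 9.0 K.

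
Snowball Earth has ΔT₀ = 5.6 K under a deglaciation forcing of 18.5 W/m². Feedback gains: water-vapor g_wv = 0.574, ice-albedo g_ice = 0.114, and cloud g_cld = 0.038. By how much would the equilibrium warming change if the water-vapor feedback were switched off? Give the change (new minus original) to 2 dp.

Original: g = 0.726, ΔT = 5.6/(1−0.726) = 20.4380 K.
Without water-vapor: g' = 0.152, ΔT' = 5.6/(1−0.152) = 6.6038 K.
Change = 6.6038 − 20.4380 = -13.83 K.

-13.83 K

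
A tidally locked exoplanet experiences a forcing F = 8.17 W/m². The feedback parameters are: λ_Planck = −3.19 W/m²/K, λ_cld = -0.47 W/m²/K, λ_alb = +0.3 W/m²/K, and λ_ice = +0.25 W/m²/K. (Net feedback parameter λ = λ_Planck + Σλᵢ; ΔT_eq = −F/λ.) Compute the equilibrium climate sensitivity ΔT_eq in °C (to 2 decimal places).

Net feedback parameter λ = (−3.19) + (-0.47) + (+0.3) + (+0.25) = -3.11 W/m²/K.
ΔT = −F/λ = −8.17/(-3.11) = 2.63 °C.

2.63 °C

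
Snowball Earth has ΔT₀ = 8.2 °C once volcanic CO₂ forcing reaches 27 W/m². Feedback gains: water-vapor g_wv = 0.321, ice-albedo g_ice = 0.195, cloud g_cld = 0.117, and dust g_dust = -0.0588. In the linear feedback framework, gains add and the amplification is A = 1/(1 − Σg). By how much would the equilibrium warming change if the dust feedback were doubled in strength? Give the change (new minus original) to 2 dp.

Original: g = 0.5742, ΔT = 8.2/(1−0.5742) = 19.2579 °C.
With doubled dust: g' = 0.5154, ΔT' = 8.2/(1−0.5154) = 16.9212 °C.
Change = 16.9212 − 19.2579 = -2.34 °C.

-2.34 °C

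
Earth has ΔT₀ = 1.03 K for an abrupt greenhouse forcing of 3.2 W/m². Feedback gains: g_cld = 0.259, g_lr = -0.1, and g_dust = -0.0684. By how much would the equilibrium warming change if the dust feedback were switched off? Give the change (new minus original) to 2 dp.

0.09 K

Original: g = 0.0906, ΔT = 1.03/(1−0.0906) = 1.1326 K.
Without dust: g' = 0.159, ΔT' = 1.03/(1−0.159) = 1.2247 K.
Change = 1.2247 − 1.1326 = 0.09 K.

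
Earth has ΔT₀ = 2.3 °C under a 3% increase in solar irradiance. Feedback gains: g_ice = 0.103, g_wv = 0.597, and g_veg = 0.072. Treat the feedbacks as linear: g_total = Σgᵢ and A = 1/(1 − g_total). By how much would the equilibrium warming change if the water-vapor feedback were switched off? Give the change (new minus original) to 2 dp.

Original: g = 0.772, ΔT = 2.3/(1−0.772) = 10.0877 °C.
Without water-vapor: g' = 0.175, ΔT' = 2.3/(1−0.175) = 2.7879 °C.
Change = 2.7879 − 10.0877 = -7.30 °C.

-7.30 °C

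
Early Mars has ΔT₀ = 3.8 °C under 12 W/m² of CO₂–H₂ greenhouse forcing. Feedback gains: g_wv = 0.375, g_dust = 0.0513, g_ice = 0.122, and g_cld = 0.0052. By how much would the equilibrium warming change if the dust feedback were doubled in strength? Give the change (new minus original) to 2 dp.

Original: g = 0.5535, ΔT = 3.8/(1−0.5535) = 8.5106 °C.
With doubled dust: g' = 0.6048, ΔT' = 3.8/(1−0.6048) = 9.6154 °C.
Change = 9.6154 − 8.5106 = 1.10 °C.

1.10 °C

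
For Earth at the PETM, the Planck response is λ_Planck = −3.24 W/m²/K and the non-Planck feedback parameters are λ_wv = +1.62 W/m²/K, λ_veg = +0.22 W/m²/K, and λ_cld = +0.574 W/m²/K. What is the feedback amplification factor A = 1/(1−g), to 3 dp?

3.923

Convert to gains: g_wv = 1.62/3.24 = 0.5; g_veg = 0.22/3.24 = 0.0679; g_cld = 0.574/3.24 = 0.1772.
Total gain g = 0.7451.
A = 1/(1 − 0.7451) = 3.923.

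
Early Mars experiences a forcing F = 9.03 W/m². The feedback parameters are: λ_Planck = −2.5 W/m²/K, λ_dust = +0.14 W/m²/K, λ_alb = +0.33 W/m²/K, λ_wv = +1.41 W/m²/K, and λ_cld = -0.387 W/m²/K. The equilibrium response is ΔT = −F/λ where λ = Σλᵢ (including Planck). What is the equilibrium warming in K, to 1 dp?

9.0 K

Net feedback parameter λ = (−2.5) + (+0.14) + (+0.33) + (+1.41) + (-0.387) = -1.007 W/m²/K.
ΔT = −F/λ = −9.03/(-1.007) = 9.0 K.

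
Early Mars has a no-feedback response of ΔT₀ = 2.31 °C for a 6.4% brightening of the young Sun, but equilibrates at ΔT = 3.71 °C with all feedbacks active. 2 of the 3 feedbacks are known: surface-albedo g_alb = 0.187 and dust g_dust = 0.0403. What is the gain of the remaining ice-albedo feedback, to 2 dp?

Amplification A = ΔT/ΔT₀ = 3.71/2.31 = 1.606.
Total gain g = 1 − 1/A = 1 − 1/1.606 = 0.3773.
Known gains sum to 0.187 + 0.0403 = 0.2273.
g_ice = 0.3773 − 0.2273 = 0.15.

0.15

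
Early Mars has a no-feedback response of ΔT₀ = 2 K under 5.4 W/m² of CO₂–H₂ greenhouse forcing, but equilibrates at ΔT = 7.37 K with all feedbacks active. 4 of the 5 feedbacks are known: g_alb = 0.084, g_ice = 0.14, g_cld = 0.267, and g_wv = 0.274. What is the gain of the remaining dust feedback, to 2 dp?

-0.04

Amplification A = ΔT/ΔT₀ = 7.37/2 = 3.685.
Total gain g = 1 − 1/A = 1 − 1/3.685 = 0.7286.
Known gains sum to 0.084 + 0.14 + 0.267 + 0.274 = 0.765.
g_dust = 0.7286 − 0.765 = -0.04.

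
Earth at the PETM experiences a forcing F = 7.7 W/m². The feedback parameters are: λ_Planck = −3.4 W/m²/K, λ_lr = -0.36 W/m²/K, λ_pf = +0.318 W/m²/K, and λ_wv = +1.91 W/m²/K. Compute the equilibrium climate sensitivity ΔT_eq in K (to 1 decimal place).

5.0 K

Net feedback parameter λ = (−3.4) + (-0.36) + (+0.318) + (+1.91) = -1.532 W/m²/K.
ΔT = −F/λ = −7.7/(-1.532) = 5.0 K.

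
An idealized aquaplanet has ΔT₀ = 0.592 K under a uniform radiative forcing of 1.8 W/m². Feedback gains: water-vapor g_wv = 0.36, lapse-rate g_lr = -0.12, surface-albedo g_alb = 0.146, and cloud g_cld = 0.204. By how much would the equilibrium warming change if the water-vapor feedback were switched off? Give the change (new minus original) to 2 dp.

-0.68 K

Original: g = 0.59, ΔT = 0.592/(1−0.59) = 1.4439 K.
Without water-vapor: g' = 0.23, ΔT' = 0.592/(1−0.23) = 0.7688 K.
Change = 0.7688 − 1.4439 = -0.68 K.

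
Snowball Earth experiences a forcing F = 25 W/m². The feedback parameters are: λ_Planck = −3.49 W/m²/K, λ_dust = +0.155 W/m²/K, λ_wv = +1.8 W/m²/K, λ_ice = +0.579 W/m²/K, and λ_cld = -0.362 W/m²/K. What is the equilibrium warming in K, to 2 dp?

Net feedback parameter λ = (−3.49) + (+0.155) + (+1.8) + (+0.579) + (-0.362) = -1.318 W/m²/K.
ΔT = −F/λ = −25/(-1.318) = 18.97 K.

18.97 K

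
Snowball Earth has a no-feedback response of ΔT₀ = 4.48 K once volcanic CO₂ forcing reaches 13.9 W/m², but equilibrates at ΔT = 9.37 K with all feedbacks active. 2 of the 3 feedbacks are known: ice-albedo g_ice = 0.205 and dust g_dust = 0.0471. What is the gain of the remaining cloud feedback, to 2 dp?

0.27

Amplification A = ΔT/ΔT₀ = 9.37/4.48 = 2.092.
Total gain g = 1 − 1/A = 1 − 1/2.092 = 0.522.
Known gains sum to 0.205 + 0.0471 = 0.2521.
g_cld = 0.522 − 0.2521 = 0.27.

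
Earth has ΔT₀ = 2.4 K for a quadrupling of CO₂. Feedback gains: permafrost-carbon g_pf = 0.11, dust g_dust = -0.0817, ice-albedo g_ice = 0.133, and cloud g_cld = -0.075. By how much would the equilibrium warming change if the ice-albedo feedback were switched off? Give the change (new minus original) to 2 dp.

-0.33 K

Original: g = 0.0863, ΔT = 2.4/(1−0.0863) = 2.6267 K.
Without ice-albedo: g' = -0.0467, ΔT' = 2.4/(1+0.0467) = 2.2929 K.
Change = 2.2929 − 2.6267 = -0.33 K.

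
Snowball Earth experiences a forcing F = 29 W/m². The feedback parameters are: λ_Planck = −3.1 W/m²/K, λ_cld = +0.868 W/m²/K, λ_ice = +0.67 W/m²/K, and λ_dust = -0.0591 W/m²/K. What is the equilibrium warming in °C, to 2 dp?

Net feedback parameter λ = (−3.1) + (+0.868) + (+0.67) + (-0.0591) = -1.6211 W/m²/K.
ΔT = −F/λ = −29/(-1.6211) = 17.89 °C.

17.89 °C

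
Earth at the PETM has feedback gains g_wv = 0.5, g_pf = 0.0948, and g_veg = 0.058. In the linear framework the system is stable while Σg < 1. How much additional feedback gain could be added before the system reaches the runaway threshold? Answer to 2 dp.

Current total gain = 0.5 + 0.0948 + 0.058 = 0.6528.
Margin to runaway = 1 − 0.6528 = 0.35.

0.35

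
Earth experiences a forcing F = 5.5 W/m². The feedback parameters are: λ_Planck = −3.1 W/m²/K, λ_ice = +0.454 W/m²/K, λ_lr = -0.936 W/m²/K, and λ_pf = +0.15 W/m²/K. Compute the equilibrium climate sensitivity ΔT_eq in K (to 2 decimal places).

1.60 K

Net feedback parameter λ = (−3.1) + (+0.454) + (-0.936) + (+0.15) = -3.432 W/m²/K.
ΔT = −F/λ = −5.5/(-3.432) = 1.60 K.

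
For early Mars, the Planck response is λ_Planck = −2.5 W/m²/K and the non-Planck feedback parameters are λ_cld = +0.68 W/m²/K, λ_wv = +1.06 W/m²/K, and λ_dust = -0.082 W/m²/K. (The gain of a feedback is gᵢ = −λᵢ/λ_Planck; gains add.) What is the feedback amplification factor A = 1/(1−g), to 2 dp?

2.97

Convert to gains: g_cld = 0.68/2.5 = 0.272; g_wv = 1.06/2.5 = 0.424; g_dust = -0.082/2.5 = -0.0328.
Total gain g = 0.6632.
A = 1/(1 − 0.6632) = 2.97.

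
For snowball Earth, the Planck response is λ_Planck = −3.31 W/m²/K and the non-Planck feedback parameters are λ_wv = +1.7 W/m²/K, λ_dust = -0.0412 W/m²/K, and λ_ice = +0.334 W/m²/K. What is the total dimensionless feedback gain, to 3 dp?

Convert to gains: g_wv = 1.7/3.31 = 0.5136; g_dust = -0.0412/3.31 = -0.01245; g_ice = 0.334/3.31 = 0.1009.
Total gain g = 0.60205.

0.602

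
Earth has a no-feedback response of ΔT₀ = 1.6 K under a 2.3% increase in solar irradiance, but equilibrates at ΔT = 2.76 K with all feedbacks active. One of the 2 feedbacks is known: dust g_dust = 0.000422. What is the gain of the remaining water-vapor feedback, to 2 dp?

Amplification A = ΔT/ΔT₀ = 2.76/1.6 = 1.725.
Total gain g = 1 − 1/A = 1 − 1/1.725 = 0.4203.
The known gain is 0.000422.
g_wv = 0.4203 − 0.000422 = 0.42.

0.42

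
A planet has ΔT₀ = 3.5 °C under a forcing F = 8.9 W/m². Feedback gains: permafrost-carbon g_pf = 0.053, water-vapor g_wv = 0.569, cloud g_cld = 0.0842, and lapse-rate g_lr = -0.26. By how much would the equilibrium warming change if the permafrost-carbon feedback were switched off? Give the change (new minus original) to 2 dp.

Original: g = 0.4462, ΔT = 3.5/(1−0.4462) = 6.3200 °C.
Without permafrost-carbon: g' = 0.3932, ΔT' = 3.5/(1−0.3932) = 5.7680 °C.
Change = 5.7680 − 6.3200 = -0.55 °C.

-0.55 °C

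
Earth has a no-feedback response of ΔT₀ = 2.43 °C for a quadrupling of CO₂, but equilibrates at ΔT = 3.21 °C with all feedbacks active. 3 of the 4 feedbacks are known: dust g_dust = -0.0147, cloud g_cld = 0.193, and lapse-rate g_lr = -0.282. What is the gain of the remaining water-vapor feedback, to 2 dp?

0.35

Amplification A = ΔT/ΔT₀ = 3.21/2.43 = 1.321.
Total gain g = 1 − 1/A = 1 − 1/1.321 = 0.243.
Known gains sum to -0.0147 + 0.193 − 0.282 = -0.1037.
g_wv = 0.243 + 0.1037 = 0.35.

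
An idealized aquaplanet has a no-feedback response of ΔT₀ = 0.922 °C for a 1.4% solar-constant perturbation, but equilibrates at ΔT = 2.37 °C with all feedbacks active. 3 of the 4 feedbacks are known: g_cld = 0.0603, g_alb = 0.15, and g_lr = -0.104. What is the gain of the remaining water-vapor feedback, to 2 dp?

0.50

Amplification A = ΔT/ΔT₀ = 2.37/0.922 = 2.57.
Total gain g = 1 − 1/A = 1 − 1/2.57 = 0.6109.
Known gains sum to 0.0603 + 0.15 − 0.104 = 0.1063.
g_wv = 0.6109 − 0.1063 = 0.50.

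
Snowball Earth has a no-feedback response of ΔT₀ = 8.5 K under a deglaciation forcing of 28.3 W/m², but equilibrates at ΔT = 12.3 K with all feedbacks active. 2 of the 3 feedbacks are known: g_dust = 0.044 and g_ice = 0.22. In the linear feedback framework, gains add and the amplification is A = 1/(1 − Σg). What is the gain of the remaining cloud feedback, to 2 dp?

Amplification A = ΔT/ΔT₀ = 12.3/8.5 = 1.447.
Total gain g = 1 − 1/A = 1 − 1/1.447 = 0.3089.
Known gains sum to 0.044 + 0.22 = 0.264.
g_cld = 0.3089 − 0.264 = 0.04.

0.04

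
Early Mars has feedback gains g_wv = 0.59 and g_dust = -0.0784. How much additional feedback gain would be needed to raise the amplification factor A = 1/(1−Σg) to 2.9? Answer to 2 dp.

0.14

Current total gain = 0.5116.
Target gain for A = 2.9: g* = 1 − 1/2.9 = 0.6552.
Additional gain needed = 0.6552 − 0.5116 = 0.14.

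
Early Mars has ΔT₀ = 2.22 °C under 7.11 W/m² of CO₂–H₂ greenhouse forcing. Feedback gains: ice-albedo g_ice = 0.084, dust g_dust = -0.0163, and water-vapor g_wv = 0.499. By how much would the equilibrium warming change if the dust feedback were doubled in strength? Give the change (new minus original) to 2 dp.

Original: g = 0.5667, ΔT = 2.22/(1−0.5667) = 5.1235 °C.
With doubled dust: g' = 0.5504, ΔT' = 2.22/(1−0.5504) = 4.9377 °C.
Change = 4.9377 − 5.1235 = -0.19 °C.

-0.19 °C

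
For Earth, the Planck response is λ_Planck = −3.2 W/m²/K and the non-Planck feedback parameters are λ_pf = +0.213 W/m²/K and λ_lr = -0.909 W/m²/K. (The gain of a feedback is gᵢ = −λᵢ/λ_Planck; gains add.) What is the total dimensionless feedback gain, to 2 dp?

Convert to gains: g_pf = 0.213/3.2 = 0.06656; g_lr = -0.909/3.2 = -0.2841.
Total gain g = -0.21754.

-0.22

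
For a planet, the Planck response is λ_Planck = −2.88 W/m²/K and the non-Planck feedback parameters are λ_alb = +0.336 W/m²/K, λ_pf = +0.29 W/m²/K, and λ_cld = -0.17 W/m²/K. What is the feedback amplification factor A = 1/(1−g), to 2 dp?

1.19

Convert to gains: g_alb = 0.336/2.88 = 0.1167; g_pf = 0.29/2.88 = 0.1007; g_cld = -0.17/2.88 = -0.05903.
Total gain g = 0.15837.
A = 1/(1 − 0.15837) = 1.19.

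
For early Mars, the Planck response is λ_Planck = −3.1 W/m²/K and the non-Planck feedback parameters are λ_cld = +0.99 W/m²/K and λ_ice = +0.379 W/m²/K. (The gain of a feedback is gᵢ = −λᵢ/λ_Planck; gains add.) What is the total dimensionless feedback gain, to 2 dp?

Convert to gains: g_cld = 0.99/3.1 = 0.3194; g_ice = 0.379/3.1 = 0.1223.
Total gain g = 0.4417.

0.44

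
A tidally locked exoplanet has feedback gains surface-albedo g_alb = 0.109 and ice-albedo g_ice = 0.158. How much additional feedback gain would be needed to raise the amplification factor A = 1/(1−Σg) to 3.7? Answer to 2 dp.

0.46

Current total gain = 0.267.
Target gain for A = 3.7: g* = 1 − 1/3.7 = 0.7297.
Additional gain needed = 0.7297 − 0.267 = 0.46.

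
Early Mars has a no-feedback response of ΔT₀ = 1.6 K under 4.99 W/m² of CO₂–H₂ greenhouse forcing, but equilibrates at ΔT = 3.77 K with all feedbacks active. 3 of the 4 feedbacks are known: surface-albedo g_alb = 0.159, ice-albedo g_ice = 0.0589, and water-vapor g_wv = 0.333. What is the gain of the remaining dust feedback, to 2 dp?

Amplification A = ΔT/ΔT₀ = 3.77/1.6 = 2.356.
Total gain g = 1 − 1/A = 1 − 1/2.356 = 0.5756.
Known gains sum to 0.159 + 0.0589 + 0.333 = 0.5509.
g_dust = 0.5756 − 0.5509 = 0.02.

0.02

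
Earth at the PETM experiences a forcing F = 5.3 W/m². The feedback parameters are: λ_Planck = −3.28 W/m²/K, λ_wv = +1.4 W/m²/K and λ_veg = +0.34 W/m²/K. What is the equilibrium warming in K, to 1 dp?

Net feedback parameter λ = (−3.28) + (+1.4) + (+0.34) = -1.54 W/m²/K.
ΔT = −F/λ = −5.3/(-1.54) = 3.4 K.

3.4 K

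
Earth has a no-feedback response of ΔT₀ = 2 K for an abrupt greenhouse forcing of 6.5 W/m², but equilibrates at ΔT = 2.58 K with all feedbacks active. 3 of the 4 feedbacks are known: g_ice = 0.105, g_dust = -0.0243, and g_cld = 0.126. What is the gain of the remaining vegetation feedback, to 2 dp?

0.02

Amplification A = ΔT/ΔT₀ = 2.58/2 = 1.29.
Total gain g = 1 − 1/A = 1 − 1/1.29 = 0.2248.
Known gains sum to 0.105 − 0.0243 + 0.126 = 0.2067.
g_veg = 0.2248 − 0.2067 = 0.02.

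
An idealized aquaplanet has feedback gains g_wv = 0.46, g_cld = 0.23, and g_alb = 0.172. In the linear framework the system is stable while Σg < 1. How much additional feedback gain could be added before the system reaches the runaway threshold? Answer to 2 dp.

0.14

Current total gain = 0.46 + 0.23 + 0.172 = 0.862.
Margin to runaway = 1 − 0.862 = 0.14.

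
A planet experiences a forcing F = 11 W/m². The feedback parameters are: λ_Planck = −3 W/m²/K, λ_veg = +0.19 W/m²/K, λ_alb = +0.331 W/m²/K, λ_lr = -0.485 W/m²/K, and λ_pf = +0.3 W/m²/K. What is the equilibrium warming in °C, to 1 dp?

4.1 °C

Net feedback parameter λ = (−3) + (+0.19) + (+0.331) + (-0.485) + (+0.3) = -2.664 W/m²/K.
ΔT = −F/λ = −11/(-2.664) = 4.1 °C.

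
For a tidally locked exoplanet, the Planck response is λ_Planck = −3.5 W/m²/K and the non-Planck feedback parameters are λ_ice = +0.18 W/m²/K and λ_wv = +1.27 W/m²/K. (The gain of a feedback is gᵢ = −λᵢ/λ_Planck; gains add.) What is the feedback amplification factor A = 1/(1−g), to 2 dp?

Convert to gains: g_ice = 0.18/3.5 = 0.05143; g_wv = 1.27/3.5 = 0.3629.
Total gain g = 0.41433.
A = 1/(1 − 0.41433) = 1.71.

1.71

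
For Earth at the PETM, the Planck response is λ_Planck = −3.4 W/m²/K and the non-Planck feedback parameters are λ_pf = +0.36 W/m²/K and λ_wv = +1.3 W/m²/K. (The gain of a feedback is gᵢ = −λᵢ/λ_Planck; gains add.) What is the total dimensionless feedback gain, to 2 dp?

Convert to gains: g_pf = 0.36/3.4 = 0.1059; g_wv = 1.3/3.4 = 0.3824.
Total gain g = 0.4883.

0.49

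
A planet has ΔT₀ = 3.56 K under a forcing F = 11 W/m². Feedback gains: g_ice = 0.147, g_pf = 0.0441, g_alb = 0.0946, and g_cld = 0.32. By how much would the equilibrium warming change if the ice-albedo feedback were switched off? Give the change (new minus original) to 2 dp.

-2.45 K

Original: g = 0.6057, ΔT = 3.56/(1−0.6057) = 9.0287 K.
Without ice-albedo: g' = 0.4587, ΔT' = 3.56/(1−0.4587) = 6.5768 K.
Change = 6.5768 − 9.0287 = -2.45 K.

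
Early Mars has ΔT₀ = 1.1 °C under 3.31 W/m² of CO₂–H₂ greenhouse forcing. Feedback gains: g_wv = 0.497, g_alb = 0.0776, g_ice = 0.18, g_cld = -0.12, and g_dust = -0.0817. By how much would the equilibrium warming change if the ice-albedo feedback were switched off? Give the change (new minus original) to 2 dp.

-0.71 °C

Original: g = 0.5529, ΔT = 1.1/(1−0.5529) = 2.4603 °C.
Without ice-albedo: g' = 0.3729, ΔT' = 1.1/(1−0.3729) = 1.7541 °C.
Change = 1.7541 − 2.4603 = -0.71 °C.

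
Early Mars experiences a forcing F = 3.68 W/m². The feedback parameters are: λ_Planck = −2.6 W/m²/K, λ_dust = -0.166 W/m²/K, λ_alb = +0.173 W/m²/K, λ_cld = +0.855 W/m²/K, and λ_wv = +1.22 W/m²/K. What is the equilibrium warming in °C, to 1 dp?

7.1 °C

Net feedback parameter λ = (−2.6) + (-0.166) + (+0.173) + (+0.855) + (+1.22) = -0.518 W/m²/K.
ΔT = −F/λ = −3.68/(-0.518) = 7.1 °C.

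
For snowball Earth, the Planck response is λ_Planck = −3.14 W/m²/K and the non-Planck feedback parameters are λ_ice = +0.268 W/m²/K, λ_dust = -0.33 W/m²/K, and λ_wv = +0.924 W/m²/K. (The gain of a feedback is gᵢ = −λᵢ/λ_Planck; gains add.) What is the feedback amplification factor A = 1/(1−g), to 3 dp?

Convert to gains: g_ice = 0.268/3.14 = 0.08535; g_dust = -0.33/3.14 = -0.1051; g_wv = 0.924/3.14 = 0.2943.
Total gain g = 0.27455.
A = 1/(1 − 0.27455) = 1.378.

1.378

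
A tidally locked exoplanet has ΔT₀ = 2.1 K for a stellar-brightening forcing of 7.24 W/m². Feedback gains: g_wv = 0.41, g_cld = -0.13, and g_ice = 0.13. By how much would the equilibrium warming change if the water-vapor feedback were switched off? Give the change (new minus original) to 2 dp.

Original: g = 0.41, ΔT = 2.1/(1−0.41) = 3.5593 K.
Without water-vapor: g' = 0, ΔT' = 2.1/(1−0) = 2.1000 K.
Change = 2.1000 − 3.5593 = -1.46 K.

-1.46 K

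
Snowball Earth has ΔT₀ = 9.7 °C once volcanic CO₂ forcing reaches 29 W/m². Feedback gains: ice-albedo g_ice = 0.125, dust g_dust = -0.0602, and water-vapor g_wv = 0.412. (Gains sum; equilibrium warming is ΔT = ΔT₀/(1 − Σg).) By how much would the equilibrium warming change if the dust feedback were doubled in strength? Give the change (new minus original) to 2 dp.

-1.91 °C

Original: g = 0.4768, ΔT = 9.7/(1−0.4768) = 18.5398 °C.
With doubled dust: g' = 0.4166, ΔT' = 9.7/(1−0.4166) = 16.6267 °C.
Change = 16.6267 − 18.5398 = -1.91 °C.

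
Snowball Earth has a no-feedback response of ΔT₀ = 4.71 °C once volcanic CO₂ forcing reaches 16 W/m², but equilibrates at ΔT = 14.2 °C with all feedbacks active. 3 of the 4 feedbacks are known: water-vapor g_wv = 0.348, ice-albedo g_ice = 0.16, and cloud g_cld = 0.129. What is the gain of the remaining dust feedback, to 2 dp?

Amplification A = ΔT/ΔT₀ = 14.2/4.71 = 3.015.
Total gain g = 1 − 1/A = 1 − 1/3.015 = 0.6683.
Known gains sum to 0.348 + 0.16 + 0.129 = 0.637.
g_dust = 0.6683 − 0.637 = 0.03.

0.03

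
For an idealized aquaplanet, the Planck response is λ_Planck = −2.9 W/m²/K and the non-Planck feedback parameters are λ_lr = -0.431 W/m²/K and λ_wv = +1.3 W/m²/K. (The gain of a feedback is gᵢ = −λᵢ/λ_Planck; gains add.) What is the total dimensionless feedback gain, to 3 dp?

Convert to gains: g_lr = -0.431/2.9 = -0.1486; g_wv = 1.3/2.9 = 0.4483.
Total gain g = 0.2997.

0.300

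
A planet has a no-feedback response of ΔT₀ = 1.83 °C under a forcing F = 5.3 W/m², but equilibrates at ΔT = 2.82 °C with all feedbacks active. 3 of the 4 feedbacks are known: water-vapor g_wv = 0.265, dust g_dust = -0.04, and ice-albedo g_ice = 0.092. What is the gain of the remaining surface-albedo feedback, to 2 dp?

0.03

Amplification A = ΔT/ΔT₀ = 2.82/1.83 = 1.541.
Total gain g = 1 − 1/A = 1 − 1/1.541 = 0.3511.
Known gains sum to 0.265 − 0.04 + 0.092 = 0.317.
g_alb = 0.3511 − 0.317 = 0.03.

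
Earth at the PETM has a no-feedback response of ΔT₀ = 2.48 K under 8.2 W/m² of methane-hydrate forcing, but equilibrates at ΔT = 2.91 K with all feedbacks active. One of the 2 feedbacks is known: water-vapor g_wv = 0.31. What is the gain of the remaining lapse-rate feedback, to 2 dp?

-0.16

Amplification A = ΔT/ΔT₀ = 2.91/2.48 = 1.173.
Total gain g = 1 − 1/A = 1 − 1/1.173 = 0.1475.
The known gain is 0.31.
g_lr = 0.1475 − 0.31 = -0.16.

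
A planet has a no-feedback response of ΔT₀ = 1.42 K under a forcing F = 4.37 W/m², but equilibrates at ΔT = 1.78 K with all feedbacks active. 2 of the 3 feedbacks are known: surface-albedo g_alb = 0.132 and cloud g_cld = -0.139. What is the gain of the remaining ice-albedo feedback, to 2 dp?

0.21

Amplification A = ΔT/ΔT₀ = 1.78/1.42 = 1.254.
Total gain g = 1 − 1/A = 1 − 1/1.254 = 0.2026.
Known gains sum to 0.132 − 0.139 = -0.007.
g_ice = 0.2026 + 0.007 = 0.21.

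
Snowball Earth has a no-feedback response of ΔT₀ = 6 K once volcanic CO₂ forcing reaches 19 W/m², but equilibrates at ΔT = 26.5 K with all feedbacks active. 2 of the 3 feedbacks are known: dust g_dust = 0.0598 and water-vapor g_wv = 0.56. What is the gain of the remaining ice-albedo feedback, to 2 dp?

0.15

Amplification A = ΔT/ΔT₀ = 26.5/6 = 4.417.
Total gain g = 1 − 1/A = 1 − 1/4.417 = 0.7736.
Known gains sum to 0.0598 + 0.56 = 0.6198.
g_ice = 0.7736 − 0.6198 = 0.15.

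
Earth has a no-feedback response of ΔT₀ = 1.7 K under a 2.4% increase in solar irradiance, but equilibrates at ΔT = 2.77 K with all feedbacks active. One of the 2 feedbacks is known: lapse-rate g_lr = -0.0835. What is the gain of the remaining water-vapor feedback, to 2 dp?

Amplification A = ΔT/ΔT₀ = 2.77/1.7 = 1.629.
Total gain g = 1 − 1/A = 1 − 1/1.629 = 0.3861.
The known gain is -0.0835.
g_wv = 0.3861 + 0.0835 = 0.47.

0.47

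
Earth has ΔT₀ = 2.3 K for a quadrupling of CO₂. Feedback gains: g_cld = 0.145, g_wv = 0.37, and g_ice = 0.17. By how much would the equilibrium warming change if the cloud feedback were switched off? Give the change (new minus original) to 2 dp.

Original: g = 0.685, ΔT = 2.3/(1−0.685) = 7.3016 K.
Without cloud: g' = 0.54, ΔT' = 2.3/(1−0.54) = 5.0000 K.
Change = 5.0000 − 7.3016 = -2.30 K.

-2.30 K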